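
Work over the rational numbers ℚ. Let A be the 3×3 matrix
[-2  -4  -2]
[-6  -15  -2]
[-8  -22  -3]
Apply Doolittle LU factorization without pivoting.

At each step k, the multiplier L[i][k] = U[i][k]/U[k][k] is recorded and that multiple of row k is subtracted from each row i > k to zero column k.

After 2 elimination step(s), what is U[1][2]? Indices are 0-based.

U[1][2] = 4

[col 0] pivot -2
  R1 -= 3*R0 → (0, -3, 4)  (L[1][0] := 3)
  R2 -= 4*R0 → (0, -6, 5)  (L[2][0] := 4)
[col 1] pivot -3
  R2 -= 2*R1 → (0, 0, -3)  (L[2][1] := 2)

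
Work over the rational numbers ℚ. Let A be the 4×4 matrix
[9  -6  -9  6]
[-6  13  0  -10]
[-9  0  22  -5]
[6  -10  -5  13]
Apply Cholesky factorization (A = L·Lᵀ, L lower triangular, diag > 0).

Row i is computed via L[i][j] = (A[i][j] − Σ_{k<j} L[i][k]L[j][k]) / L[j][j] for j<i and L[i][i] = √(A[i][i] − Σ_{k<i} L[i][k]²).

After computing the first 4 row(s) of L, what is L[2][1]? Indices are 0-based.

Step 1: L[0][0] = √(9) = 3.
  L[1][0] = (-6) / L[0][0] = -2.
Step 2: L[1][1] = √(9) = 3.
  L[2][0] = (-9) / L[0][0] = -3.
  L[2][1] = (-6) / L[1][1] = -2.
Step 3: L[2][2] = √(9) = 3.
  L[3][0] = (6) / L[0][0] = 2.
  L[3][1] = (-6) / L[1][1] = -2.
  L[3][2] = (-3) / L[2][2] = -1.
Step 4: L[3][3] = √(4) = 2.

L[2][1] = -2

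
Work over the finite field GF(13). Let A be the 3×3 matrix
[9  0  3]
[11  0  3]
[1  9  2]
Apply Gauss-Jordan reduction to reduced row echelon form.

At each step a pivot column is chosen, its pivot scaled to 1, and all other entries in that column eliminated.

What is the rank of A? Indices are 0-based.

step 1: normalize row 0 (÷9) = (1, 0, 9)
  row 1: subtract 11×row0 = (0, 0, 8)
  row 2: subtract 1×row0 = (0, 9, 6)
step 2: exchange rows 1,2
step 2: normalize row 1 (÷9) = (0, 1, 5)
step 3: normalize row 2 (÷8) = (0, 0, 1)
  row 0: subtract 9×row2 = (1, 0, 0)
  row 1: subtract 5×row2 = (0, 1, 0)

rank = 3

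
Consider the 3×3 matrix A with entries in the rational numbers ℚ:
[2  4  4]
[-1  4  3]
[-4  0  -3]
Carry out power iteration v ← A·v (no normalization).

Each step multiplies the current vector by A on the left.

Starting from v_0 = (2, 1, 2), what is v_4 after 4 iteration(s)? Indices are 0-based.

v_0 = (2, 1, 2).
v_1 = A·v_0 = (16, 8, -14).
v_2 = A·v_1 = (8, -26, -22).
v_3 = A·v_2 = (-176, -178, 34).
v_4 = A·v_3 = (-928, -434, 602).

v_4 = (-928, -434, 602)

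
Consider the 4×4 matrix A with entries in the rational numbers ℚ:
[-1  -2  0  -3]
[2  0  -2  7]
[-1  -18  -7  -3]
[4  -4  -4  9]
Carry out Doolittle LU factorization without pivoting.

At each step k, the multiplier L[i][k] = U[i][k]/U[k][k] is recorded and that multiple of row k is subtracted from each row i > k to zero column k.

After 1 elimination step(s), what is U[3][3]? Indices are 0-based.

U[3][3] = -3

[col 0] pivot -1
  R1 -= -2*R0 → (0, -4, -2, 1)  (L[1][0] := -2)
  R2 -= 1*R0 → (0, -16, -7, 0)  (L[2][0] := 1)
  R3 -= -4*R0 → (0, -12, -4, -3)  (L[3][0] := -4)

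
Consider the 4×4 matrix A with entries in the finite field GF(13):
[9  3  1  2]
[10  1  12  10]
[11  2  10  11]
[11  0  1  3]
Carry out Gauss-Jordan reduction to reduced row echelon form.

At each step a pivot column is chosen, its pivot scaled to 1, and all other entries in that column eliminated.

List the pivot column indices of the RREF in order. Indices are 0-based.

step 1: normalize row 0 (÷9) = (1, 9, 3, 6)
  row 1: subtract 10×row0 = (0, 2, 8, 2)
  row 2: subtract 11×row0 = (0, 7, 3, 10)
  row 3: subtract 11×row0 = (0, 5, 7, 2)
step 2: normalize row 1 (÷2) = (0, 1, 4, 1)
  row 0: subtract 9×row1 = (1, 0, 6, 10)
  row 2: subtract 7×row1 = (0, 0, 1, 3)
  row 3: subtract 5×row1 = (0, 0, 0, 10)
step 3: normalize row 2 (÷1) = (0, 0, 1, 3)
  row 0: subtract 6×row2 = (1, 0, 0, 5)
  row 1: subtract 4×row2 = (0, 1, 0, 2)
step 4: normalize row 3 (÷10) = (0, 0, 0, 1)
  row 0: subtract 5×row3 = (1, 0, 0, 0)
  row 1: subtract 2×row3 = (0, 1, 0, 0)
  row 2: subtract 3×row3 = (0, 0, 1, 0)

pivot columns: 0, 1, 2, 3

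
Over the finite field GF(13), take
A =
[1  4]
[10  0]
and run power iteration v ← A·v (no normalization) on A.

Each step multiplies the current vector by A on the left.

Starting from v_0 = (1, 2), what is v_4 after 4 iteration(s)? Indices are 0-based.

v_0 = (1, 2).
v_1 = A·v_0 = (9, 10).
v_2 = A·v_1 = (10, 12).
v_3 = A·v_2 = (6, 9).
v_4 = A·v_3 = (3, 8).

v_4 = (3, 8)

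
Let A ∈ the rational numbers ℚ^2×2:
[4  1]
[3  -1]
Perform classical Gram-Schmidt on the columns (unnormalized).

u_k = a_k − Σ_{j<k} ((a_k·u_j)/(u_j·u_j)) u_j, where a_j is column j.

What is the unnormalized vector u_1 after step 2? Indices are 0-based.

u_1 = (21/25, -28/25)

Step 1: u_0 = a_0 = (4, 3).
Step 2: u_1 = a_1 − (1/25)·u_0 = (21/25, -28/25).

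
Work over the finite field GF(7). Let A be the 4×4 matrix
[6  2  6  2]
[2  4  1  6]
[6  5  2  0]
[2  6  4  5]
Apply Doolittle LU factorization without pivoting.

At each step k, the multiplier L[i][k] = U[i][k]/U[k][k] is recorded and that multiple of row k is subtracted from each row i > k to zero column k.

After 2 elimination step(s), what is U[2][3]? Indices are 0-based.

U[2][3] = 3

[col 0] pivot 6
  R1 -= 5*R0 → (0, 1, 6, 3)  (L[1][0] := 5)
  R2 -= 1*R0 → (0, 3, 3, 5)  (L[2][0] := 1)
  R3 -= 5*R0 → (0, 3, 2, 2)  (L[3][0] := 5)
[col 1] pivot 1
  R2 -= 3*R1 → (0, 0, 6, 3)  (L[2][1] := 3)
  R3 -= 3*R1 → (0, 0, 5, 0)  (L[3][1] := 3)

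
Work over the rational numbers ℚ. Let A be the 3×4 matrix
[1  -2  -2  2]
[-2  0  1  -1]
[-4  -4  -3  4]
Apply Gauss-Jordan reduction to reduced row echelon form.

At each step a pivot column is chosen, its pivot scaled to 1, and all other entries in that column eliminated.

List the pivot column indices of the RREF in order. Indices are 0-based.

pivot columns: 0, 1, 2

[1] R0 /= 1  ⇒  (1, -2, -2, 2)
     R1 -= -2·R0  ⇒  (0, -4, -3, 3)
     R2 -= -4·R0  ⇒  (0, -12, -11, 12)
[2] R1 /= -4  ⇒  (0, 1, 3/4, -3/4)
     R0 -= -2·R1  ⇒  (1, 0, -1/2, 1/2)
     R2 -= -12·R1  ⇒  (0, 0, -2, 3)
[3] R2 /= -2  ⇒  (0, 0, 1, -3/2)
     R0 -= -1/2·R2  ⇒  (1, 0, 0, -1/4)
     R1 -= 3/4·R2  ⇒  (0, 1, 0, 3/8)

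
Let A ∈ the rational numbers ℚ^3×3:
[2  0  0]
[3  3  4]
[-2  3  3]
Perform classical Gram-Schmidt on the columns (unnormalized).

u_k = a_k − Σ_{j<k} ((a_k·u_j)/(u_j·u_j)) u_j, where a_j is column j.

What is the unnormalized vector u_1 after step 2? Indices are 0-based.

u_1 = (-6/17, 42/17, 57/17)

Step 1: u_0 = a_0 = (2, 3, -2).
Step 2: u_1 = a_1 − (3/17)·u_0 = (-6/17, 42/17, 57/17).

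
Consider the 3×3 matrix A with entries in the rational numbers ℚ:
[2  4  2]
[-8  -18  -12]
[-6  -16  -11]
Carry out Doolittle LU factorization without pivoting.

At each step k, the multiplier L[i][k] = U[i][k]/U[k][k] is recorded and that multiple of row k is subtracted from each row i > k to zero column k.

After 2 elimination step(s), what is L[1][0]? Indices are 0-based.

Step 1: pivot at (0,0) is 2.
  row1 ← row1 − (-4)·row0  ⇒  L[1][0]=-4, U row1=(0, -2, -4)
  row2 ← row2 − (-3)·row0  ⇒  L[2][0]=-3, U row2=(0, -4, -5)
Step 2: pivot at (1,1) is -2.
  row2 ← row2 − (2)·row1  ⇒  L[2][1]=2, U row2=(0, 0, 3)

L[1][0] = -4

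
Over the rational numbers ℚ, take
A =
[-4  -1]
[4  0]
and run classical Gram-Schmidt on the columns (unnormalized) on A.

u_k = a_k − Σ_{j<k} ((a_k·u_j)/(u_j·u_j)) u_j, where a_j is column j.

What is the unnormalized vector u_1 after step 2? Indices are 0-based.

u_1 = (-1/2, -1/2)

Step 1: u_0 = a_0 = (-4, 4).
Step 2: u_1 = a_1 − (1/8)·u_0 = (-1/2, -1/2).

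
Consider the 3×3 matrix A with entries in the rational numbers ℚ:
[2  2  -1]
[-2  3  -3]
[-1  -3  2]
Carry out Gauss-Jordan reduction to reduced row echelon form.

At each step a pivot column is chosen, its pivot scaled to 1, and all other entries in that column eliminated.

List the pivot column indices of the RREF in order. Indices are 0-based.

step 1: normalize row 0 (÷2) = (1, 1, -1/2)
  row 1: subtract -2×row0 = (0, 5, -4)
  row 2: subtract -1×row0 = (0, -2, 3/2)
step 2: normalize row 1 (÷5) = (0, 1, -4/5)
  row 0: subtract 1×row1 = (1, 0, 3/10)
  row 2: subtract -2×row1 = (0, 0, -1/10)
step 3: normalize row 2 (÷-1/10) = (0, 0, 1)
  row 0: subtract 3/10×row2 = (1, 0, 0)
  row 1: subtract -4/5×row2 = (0, 1, 0)

pivot columns: 0, 1, 2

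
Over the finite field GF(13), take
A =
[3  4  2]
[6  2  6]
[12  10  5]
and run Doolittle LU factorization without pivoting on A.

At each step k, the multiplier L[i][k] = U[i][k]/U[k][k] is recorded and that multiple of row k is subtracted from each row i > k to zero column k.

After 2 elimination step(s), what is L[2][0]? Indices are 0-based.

L[2][0] = 4

Step 1: pivot at (0,0) is 3.
  row1 ← row1 − (2)·row0  ⇒  L[1][0]=2, U row1=(0, 7, 2)
  row2 ← row2 − (4)·row0  ⇒  L[2][0]=4, U row2=(0, 7, 10)
Step 2: pivot at (1,1) is 7.
  row2 ← row2 − (1)·row1  ⇒  L[2][1]=1, U row2=(0, 0, 8)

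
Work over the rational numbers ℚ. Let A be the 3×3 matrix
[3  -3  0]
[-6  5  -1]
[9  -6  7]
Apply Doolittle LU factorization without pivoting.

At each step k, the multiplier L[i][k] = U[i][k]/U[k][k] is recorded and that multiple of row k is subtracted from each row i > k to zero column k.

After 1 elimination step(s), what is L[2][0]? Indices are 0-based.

[col 0] pivot 3
  R1 -= -2*R0 → (0, -1, -1)  (L[1][0] := -2)
  R2 -= 3*R0 → (0, 3, 7)  (L[2][0] := 3)

L[2][0] = 3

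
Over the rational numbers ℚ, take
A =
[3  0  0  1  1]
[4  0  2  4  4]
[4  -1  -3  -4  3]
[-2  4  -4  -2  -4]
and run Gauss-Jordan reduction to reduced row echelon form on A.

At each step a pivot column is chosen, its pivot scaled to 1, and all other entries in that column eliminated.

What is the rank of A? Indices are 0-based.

step 1: normalize row 0 (÷3) = (1, 0, 0, 1/3, 1/3)
  row 1: subtract 4×row0 = (0, 0, 2, 8/3, 8/3)
  row 2: subtract 4×row0 = (0, -1, -3, -16/3, 5/3)
  row 3: subtract -2×row0 = (0, 4, -4, -4/3, -10/3)
step 2: exchange rows 1,2
step 2: normalize row 1 (÷-1) = (0, 1, 3, 16/3, -5/3)
  row 3: subtract 4×row1 = (0, 0, -16, -68/3, 10/3)
step 3: normalize row 2 (÷2) = (0, 0, 1, 4/3, 4/3)
  row 1: subtract 3×row2 = (0, 1, 0, 4/3, -17/3)
  row 3: subtract -16×row2 = (0, 0, 0, -4/3, 74/3)
step 4: normalize row 3 (÷-4/3) = (0, 0, 0, 1, -37/2)
  row 0: subtract 1/3×row3 = (1, 0, 0, 0, 13/2)
  row 1: subtract 4/3×row3 = (0, 1, 0, 0, 19)
  row 2: subtract 4/3×row3 = (0, 0, 1, 0, 26)

rank = 4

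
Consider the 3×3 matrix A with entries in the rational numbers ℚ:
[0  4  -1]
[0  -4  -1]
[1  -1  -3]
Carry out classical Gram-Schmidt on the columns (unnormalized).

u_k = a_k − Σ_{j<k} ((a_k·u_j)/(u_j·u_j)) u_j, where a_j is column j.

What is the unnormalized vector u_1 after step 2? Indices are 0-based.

Step 1: u_0 = a_0 = (0, 0, 1).
Step 2: u_1 = a_1 − (-1)·u_0 = (4, -4, 0).

u_1 = (4, -4, 0)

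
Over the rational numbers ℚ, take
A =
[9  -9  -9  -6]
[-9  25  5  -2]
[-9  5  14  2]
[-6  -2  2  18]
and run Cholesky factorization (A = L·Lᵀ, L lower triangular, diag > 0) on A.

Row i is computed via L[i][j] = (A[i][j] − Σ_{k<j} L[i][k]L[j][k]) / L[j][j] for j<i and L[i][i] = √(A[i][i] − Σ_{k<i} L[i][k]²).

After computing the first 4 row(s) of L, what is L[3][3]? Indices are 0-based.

L[3][3] = 1

Step 1: L[0][0] = √(9) = 3.
  L[1][0] = (-9) / L[0][0] = -3.
Step 2: L[1][1] = √(16) = 4.
  L[2][0] = (-9) / L[0][0] = -3.
  L[2][1] = (-4) / L[1][1] = -1.
Step 3: L[2][2] = √(4) = 2.
  L[3][0] = (-6) / L[0][0] = -2.
  L[3][1] = (-8) / L[1][1] = -2.
  L[3][2] = (-6) / L[2][2] = -3.
Step 4: L[3][3] = √(1) = 1.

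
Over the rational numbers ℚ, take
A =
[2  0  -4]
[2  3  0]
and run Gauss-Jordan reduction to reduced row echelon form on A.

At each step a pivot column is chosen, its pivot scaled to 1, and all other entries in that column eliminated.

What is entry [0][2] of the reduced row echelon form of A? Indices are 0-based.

pivot(0,0)=2: scale R0 → (1, 0, -2)
  clear (1,0): R1 −= (2)R0 → (0, 3, 4)
pivot(1,1)=3: scale R1 → (0, 1, 4/3)

M[0][2] = -2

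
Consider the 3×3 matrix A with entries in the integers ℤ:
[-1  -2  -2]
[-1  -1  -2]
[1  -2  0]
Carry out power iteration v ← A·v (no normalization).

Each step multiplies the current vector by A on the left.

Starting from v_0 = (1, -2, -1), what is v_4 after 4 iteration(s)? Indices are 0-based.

v_4 = (-171, -130, -23)

v_0 = (1, -2, -1).
v_1 = A·v_0 = (5, 3, 5).
v_2 = A·v_1 = (-21, -18, -1).
v_3 = A·v_2 = (59, 41, 15).
v_4 = A·v_3 = (-171, -130, -23).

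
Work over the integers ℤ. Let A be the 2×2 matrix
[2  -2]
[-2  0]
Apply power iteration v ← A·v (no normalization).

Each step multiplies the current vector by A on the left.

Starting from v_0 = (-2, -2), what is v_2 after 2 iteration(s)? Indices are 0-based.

v_0 = (-2, -2).
v_1 = A·v_0 = (0, 4).
v_2 = A·v_1 = (-8, 0).

v_2 = (-8, 0)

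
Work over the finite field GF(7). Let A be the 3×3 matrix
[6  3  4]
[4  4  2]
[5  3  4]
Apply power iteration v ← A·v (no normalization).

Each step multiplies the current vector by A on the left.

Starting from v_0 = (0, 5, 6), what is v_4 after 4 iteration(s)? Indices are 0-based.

v_0 = (0, 5, 6).
v_1 = A·v_0 = (4, 4, 4).
v_2 = A·v_1 = (3, 5, 6).
v_3 = A·v_2 = (1, 2, 5).
v_4 = A·v_3 = (4, 1, 3).

v_4 = (4, 1, 3)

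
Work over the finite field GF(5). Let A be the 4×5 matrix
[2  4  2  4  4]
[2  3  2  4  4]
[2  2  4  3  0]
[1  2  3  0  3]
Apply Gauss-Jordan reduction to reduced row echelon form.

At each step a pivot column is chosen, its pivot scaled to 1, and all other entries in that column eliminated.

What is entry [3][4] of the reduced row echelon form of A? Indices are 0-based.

[1] R0 /= 2  ⇒  (1, 2, 1, 2, 2)
     R1 -= 2·R0  ⇒  (0, 4, 0, 0, 0)
     R2 -= 2·R0  ⇒  (0, 3, 2, 4, 1)
     R3 -= 1·R0  ⇒  (0, 0, 2, 3, 1)
[2] R1 /= 4  ⇒  (0, 1, 0, 0, 0)
     R0 -= 2·R1  ⇒  (1, 0, 1, 2, 2)
     R2 -= 3·R1  ⇒  (0, 0, 2, 4, 1)
[3] R2 /= 2  ⇒  (0, 0, 1, 2, 3)
     R0 -= 1·R2  ⇒  (1, 0, 0, 0, 4)
     R3 -= 2·R2  ⇒  (0, 0, 0, 4, 0)
[4] R3 /= 4  ⇒  (0, 0, 0, 1, 0)
     R2 -= 2·R3  ⇒  (0, 0, 1, 0, 3)

M[3][4] = 0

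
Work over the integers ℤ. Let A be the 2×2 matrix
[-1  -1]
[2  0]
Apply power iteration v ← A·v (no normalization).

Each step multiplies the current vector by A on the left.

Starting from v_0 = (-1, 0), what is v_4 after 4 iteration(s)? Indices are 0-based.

v_4 = (1, -6)

v_0 = (-1, 0).
v_1 = A·v_0 = (1, -2).
v_2 = A·v_1 = (1, 2).
v_3 = A·v_2 = (-3, 2).
v_4 = A·v_3 = (1, -6).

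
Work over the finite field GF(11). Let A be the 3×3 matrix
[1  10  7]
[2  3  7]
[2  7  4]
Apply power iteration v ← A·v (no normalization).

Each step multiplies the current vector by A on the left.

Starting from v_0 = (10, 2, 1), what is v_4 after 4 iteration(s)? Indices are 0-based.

v_4 = (3, 3, 10)

v_0 = (10, 2, 1).
v_1 = A·v_0 = (4, 0, 5).
v_2 = A·v_1 = (6, 10, 6).
v_3 = A·v_2 = (5, 7, 7).
v_4 = A·v_3 = (3, 3, 10).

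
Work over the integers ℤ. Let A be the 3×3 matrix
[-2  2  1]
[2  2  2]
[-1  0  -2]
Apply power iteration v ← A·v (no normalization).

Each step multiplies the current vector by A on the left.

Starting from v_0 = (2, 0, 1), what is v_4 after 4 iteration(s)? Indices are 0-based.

v_4 = (98, -22, 93)

v_0 = (2, 0, 1).
v_1 = A·v_0 = (-3, 6, -4).
v_2 = A·v_1 = (14, -2, 11).
v_3 = A·v_2 = (-21, 46, -36).
v_4 = A·v_3 = (98, -22, 93).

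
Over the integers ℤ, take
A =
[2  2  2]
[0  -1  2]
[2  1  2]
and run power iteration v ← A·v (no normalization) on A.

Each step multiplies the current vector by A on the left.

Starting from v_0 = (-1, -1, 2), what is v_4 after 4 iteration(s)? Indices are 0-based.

v_0 = (-1, -1, 2).
v_1 = A·v_0 = (0, 5, 1).
v_2 = A·v_1 = (12, -3, 7).
v_3 = A·v_2 = (32, 17, 35).
v_4 = A·v_3 = (168, 53, 151).

v_4 = (168, 53, 151)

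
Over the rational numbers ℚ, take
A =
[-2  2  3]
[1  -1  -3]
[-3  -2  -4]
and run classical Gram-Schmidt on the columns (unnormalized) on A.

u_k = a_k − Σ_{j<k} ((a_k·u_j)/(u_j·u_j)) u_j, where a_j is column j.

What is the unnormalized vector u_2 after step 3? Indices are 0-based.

Step 1: u_0 = a_0 = (-2, 1, -3).
Step 2: u_1 = a_1 − (1/14)·u_0 = (15/7, -15/14, -25/14).
Step 3: u_2 = a_2 − (3/14)·u_0 − (47/25)·u_1 = (-3/5, -6/5, 0).

u_2 = (-3/5, -6/5, 0)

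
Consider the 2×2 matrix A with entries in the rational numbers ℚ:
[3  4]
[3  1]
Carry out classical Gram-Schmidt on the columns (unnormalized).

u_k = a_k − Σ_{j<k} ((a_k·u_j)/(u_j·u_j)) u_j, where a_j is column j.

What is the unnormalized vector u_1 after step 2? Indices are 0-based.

Step 1: u_0 = a_0 = (3, 3).
Step 2: u_1 = a_1 − (5/6)·u_0 = (3/2, -3/2).

u_1 = (3/2, -3/2)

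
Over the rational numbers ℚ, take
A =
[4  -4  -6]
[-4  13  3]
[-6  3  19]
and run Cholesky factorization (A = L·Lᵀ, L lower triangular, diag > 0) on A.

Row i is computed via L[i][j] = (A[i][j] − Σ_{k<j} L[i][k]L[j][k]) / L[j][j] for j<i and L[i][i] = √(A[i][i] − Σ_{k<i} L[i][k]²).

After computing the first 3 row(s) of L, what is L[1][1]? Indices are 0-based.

Step 1: L[0][0] = √(4) = 2.
  L[1][0] = (-4) / L[0][0] = -2.
Step 2: L[1][1] = √(9) = 3.
  L[2][0] = (-6) / L[0][0] = -3.
  L[2][1] = (-3) / L[1][1] = -1.
Step 3: L[2][2] = √(9) = 3.

L[1][1] = 3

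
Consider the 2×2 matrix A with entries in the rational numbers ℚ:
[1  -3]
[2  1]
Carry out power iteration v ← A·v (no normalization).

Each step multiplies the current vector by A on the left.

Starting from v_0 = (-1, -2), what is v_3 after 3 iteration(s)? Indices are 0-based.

v_3 = (-1, 40)

v_0 = (-1, -2).
v_1 = A·v_0 = (5, -4).
v_2 = A·v_1 = (17, 6).
v_3 = A·v_2 = (-1, 40).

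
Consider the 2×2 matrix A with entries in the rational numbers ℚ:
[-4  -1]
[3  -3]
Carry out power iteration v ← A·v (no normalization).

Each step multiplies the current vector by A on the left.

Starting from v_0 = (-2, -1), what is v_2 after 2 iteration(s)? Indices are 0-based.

v_0 = (-2, -1).
v_1 = A·v_0 = (9, -3).
v_2 = A·v_1 = (-33, 36).

v_2 = (-33, 36)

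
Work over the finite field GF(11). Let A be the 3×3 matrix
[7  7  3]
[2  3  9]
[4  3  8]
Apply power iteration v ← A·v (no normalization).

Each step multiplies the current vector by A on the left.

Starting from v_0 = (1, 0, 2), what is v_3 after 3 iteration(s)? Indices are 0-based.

v_0 = (1, 0, 2).
v_1 = A·v_0 = (2, 9, 9).
v_2 = A·v_1 = (5, 2, 8).
v_3 = A·v_2 = (7, 0, 2).

v_3 = (7, 0, 2)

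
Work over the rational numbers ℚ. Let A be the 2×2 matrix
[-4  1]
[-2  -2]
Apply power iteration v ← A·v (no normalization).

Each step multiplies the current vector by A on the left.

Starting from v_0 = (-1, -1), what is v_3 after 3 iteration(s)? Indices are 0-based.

v_0 = (-1, -1).
v_1 = A·v_0 = (3, 4).
v_2 = A·v_1 = (-8, -14).
v_3 = A·v_2 = (18, 44).

v_3 = (18, 44)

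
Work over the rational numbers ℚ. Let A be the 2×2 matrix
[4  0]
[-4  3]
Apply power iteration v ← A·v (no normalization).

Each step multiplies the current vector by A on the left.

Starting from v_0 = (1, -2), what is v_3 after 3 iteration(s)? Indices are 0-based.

v_0 = (1, -2).
v_1 = A·v_0 = (4, -10).
v_2 = A·v_1 = (16, -46).
v_3 = A·v_2 = (64, -202).

v_3 = (64, -202)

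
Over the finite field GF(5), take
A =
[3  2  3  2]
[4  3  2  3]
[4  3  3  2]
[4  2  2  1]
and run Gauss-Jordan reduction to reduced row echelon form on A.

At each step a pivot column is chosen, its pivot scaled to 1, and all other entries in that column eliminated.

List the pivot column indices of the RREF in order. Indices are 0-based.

pivot columns: 0, 1, 2, 3

[1] R0 /= 3  ⇒  (1, 4, 1, 4)
     R1 -= 4·R0  ⇒  (0, 2, 3, 2)
     R2 -= 4·R0  ⇒  (0, 2, 4, 1)
     R3 -= 4·R0  ⇒  (0, 1, 3, 0)
[2] R1 /= 2  ⇒  (0, 1, 4, 1)
     R0 -= 4·R1  ⇒  (1, 0, 0, 0)
     R2 -= 2·R1  ⇒  (0, 0, 1, 4)
     R3 -= 1·R1  ⇒  (0, 0, 4, 4)
[3] R2 /= 1  ⇒  (0, 0, 1, 4)
     R1 -= 4·R2  ⇒  (0, 1, 0, 0)
     R3 -= 4·R2  ⇒  (0, 0, 0, 3)
[4] R3 /= 3  ⇒  (0, 0, 0, 1)
     R2 -= 4·R3  ⇒  (0, 0, 1, 0)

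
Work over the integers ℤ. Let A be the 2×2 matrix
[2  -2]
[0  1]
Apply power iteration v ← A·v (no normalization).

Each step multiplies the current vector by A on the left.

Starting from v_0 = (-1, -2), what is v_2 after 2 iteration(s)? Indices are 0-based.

v_2 = (8, -2)

v_0 = (-1, -2).
v_1 = A·v_0 = (2, -2).
v_2 = A·v_1 = (8, -2).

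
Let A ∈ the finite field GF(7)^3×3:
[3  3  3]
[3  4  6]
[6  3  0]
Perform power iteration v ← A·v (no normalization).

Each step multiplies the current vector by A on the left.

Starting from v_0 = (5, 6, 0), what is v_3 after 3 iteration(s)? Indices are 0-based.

v_0 = (5, 6, 0).
v_1 = A·v_0 = (5, 4, 6).
v_2 = A·v_1 = (3, 4, 0).
v_3 = A·v_2 = (0, 4, 2).

v_3 = (0, 4, 2)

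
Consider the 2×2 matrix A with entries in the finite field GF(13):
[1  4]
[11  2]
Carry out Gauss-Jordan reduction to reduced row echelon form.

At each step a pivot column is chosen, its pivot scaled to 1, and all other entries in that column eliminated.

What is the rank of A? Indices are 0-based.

pivot(0,0)=1: scale R0 → (1, 4)
  clear (1,0): R1 −= (11)R0 → (0, 10)
pivot(1,1)=10: scale R1 → (0, 1)
  clear (0,1): R0 −= (4)R1 → (1, 0)

rank = 2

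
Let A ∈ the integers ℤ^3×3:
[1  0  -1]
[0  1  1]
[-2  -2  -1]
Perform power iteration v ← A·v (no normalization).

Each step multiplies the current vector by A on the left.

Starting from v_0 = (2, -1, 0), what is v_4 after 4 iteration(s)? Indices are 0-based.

v_0 = (2, -1, 0).
v_1 = A·v_0 = (2, -1, -2).
v_2 = A·v_1 = (4, -3, 0).
v_3 = A·v_2 = (4, -3, -2).
v_4 = A·v_3 = (6, -5, 0).

v_4 = (6, -5, 0)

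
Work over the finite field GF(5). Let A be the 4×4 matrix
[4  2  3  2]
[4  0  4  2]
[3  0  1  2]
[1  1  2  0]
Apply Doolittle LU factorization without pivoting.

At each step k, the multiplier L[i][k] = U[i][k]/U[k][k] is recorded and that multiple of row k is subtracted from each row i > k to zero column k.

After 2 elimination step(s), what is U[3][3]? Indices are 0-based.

k=0: U[0][0]=4
  eliminate (1,0): mult=1, new row 1: (0, 3, 1, 0); set L[1][0]=1
  eliminate (2,0): mult=2, new row 2: (0, 1, 0, 3); set L[2][0]=2
  eliminate (3,0): mult=4, new row 3: (0, 3, 0, 2); set L[3][0]=4
k=1: U[1][1]=3
  eliminate (2,1): mult=2, new row 2: (0, 0, 3, 3); set L[2][1]=2
  eliminate (3,1): mult=1, new row 3: (0, 0, 4, 2); set L[3][1]=1

U[3][3] = 2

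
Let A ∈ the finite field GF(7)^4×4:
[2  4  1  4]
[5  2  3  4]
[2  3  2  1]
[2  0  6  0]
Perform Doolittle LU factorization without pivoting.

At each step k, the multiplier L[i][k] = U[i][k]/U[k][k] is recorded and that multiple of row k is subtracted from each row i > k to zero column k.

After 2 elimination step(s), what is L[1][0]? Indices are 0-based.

[col 0] pivot 2
  R1 -= 6*R0 → (0, 6, 4, 1)  (L[1][0] := 6)
  R2 -= 1*R0 → (0, 6, 1, 4)  (L[2][0] := 1)
  R3 -= 1*R0 → (0, 3, 5, 3)  (L[3][0] := 1)
[col 1] pivot 6
  R2 -= 1*R1 → (0, 0, 4, 3)  (L[2][1] := 1)
  R3 -= 4*R1 → (0, 0, 3, 6)  (L[3][1] := 4)

L[1][0] = 6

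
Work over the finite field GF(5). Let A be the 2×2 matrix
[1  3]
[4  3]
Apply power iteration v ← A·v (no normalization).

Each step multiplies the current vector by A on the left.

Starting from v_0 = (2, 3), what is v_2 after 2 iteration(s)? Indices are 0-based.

v_0 = (2, 3).
v_1 = A·v_0 = (1, 2).
v_2 = A·v_1 = (2, 0).

v_2 = (2, 0)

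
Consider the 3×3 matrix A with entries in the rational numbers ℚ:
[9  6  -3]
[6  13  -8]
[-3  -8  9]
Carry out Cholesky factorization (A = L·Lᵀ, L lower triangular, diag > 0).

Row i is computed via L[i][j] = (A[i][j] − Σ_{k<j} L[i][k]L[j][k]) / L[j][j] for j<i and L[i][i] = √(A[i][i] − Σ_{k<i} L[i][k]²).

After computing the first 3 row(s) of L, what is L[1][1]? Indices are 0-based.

Step 1: L[0][0] = √(9) = 3.
  L[1][0] = (6) / L[0][0] = 2.
Step 2: L[1][1] = √(9) = 3.
  L[2][0] = (-3) / L[0][0] = -1.
  L[2][1] = (-6) / L[1][1] = -2.
Step 3: L[2][2] = √(4) = 2.

L[1][1] = 3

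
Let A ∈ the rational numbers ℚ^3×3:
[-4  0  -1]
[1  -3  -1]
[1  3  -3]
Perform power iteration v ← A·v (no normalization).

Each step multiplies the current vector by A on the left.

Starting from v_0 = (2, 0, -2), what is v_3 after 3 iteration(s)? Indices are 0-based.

v_3 = (-46, 112, -8)

v_0 = (2, 0, -2).
v_1 = A·v_0 = (-6, 4, 8).
v_2 = A·v_1 = (16, -26, -18).
v_3 = A·v_2 = (-46, 112, -8).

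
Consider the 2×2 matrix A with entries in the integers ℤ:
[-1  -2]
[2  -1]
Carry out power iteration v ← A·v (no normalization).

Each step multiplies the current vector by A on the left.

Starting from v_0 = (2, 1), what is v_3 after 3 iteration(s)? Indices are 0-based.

v_0 = (2, 1).
v_1 = A·v_0 = (-4, 3).
v_2 = A·v_1 = (-2, -11).
v_3 = A·v_2 = (24, 7).

v_3 = (24, 7)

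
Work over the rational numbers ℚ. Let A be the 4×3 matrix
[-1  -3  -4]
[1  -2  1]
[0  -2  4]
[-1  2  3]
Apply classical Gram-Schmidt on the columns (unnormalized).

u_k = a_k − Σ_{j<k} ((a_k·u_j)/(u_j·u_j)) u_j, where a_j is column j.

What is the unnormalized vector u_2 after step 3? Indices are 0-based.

Step 1: u_0 = a_0 = (-1, 1, 0, -1).
Step 2: u_1 = a_1 − (-1/3)·u_0 = (-10/3, -5/3, -2, 5/3).
Step 3: u_2 = a_2 − (2/3)·u_0 − (13/31)·u_1 = (-60/31, 32/31, 150/31, 92/31).

u_2 = (-60/31, 32/31, 150/31, 92/31)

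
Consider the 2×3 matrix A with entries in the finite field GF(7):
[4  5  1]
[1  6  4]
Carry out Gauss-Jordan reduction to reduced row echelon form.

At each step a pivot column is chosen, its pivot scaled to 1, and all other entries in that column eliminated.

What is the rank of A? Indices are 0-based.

pivot(0,0)=4: scale R0 → (1, 3, 2)
  clear (1,0): R1 −= (1)R0 → (0, 3, 2)
pivot(1,1)=3: scale R1 → (0, 1, 3)
  clear (0,1): R0 −= (3)R1 → (1, 0, 0)

rank = 2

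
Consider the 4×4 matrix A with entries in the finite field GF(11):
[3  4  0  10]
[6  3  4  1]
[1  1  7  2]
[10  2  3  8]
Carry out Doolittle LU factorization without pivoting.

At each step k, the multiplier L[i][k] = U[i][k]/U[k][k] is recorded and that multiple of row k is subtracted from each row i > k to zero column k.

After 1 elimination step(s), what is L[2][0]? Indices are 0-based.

[col 0] pivot 3
  R1 -= 2*R0 → (0, 6, 4, 3)  (L[1][0] := 2)
  R2 -= 4*R0 → (0, 7, 7, 6)  (L[2][0] := 4)
  R3 -= 7*R0 → (0, 7, 3, 4)  (L[3][0] := 7)

L[2][0] = 4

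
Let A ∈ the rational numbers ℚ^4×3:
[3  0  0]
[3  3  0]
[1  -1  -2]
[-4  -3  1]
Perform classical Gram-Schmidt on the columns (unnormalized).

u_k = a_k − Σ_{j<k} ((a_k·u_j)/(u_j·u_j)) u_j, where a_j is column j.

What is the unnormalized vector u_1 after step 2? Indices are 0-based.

Step 1: u_0 = a_0 = (3, 3, 1, -4).
Step 2: u_1 = a_1 − (4/7)·u_0 = (-12/7, 9/7, -11/7, -5/7).

u_1 = (-12/7, 9/7, -11/7, -5/7)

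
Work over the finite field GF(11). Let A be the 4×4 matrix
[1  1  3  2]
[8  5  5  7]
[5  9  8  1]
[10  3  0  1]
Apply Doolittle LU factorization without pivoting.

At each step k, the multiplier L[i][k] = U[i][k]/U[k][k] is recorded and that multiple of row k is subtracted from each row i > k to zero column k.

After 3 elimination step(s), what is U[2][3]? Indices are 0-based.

U[2][3] = 1

[col 0] pivot 1
  R1 -= 8*R0 → (0, 8, 3, 2)  (L[1][0] := 8)
  R2 -= 5*R0 → (0, 4, 4, 2)  (L[2][0] := 5)
  R3 -= 10*R0 → (0, 4, 3, 3)  (L[3][0] := 10)
[col 1] pivot 8
  R2 -= 6*R1 → (0, 0, 8, 1)  (L[2][1] := 6)
  R3 -= 6*R1 → (0, 0, 7, 2)  (L[3][1] := 6)
[col 2] pivot 8
  R3 -= 5*R2 → (0, 0, 0, 8)  (L[3][2] := 5)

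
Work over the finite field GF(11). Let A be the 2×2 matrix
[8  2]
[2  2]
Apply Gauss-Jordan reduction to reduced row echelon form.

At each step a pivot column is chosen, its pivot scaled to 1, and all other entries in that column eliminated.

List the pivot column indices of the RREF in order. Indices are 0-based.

pivot columns: 0, 1

pivot(0,0)=8: scale R0 → (1, 3)
  clear (1,0): R1 −= (2)R0 → (0, 7)
pivot(1,1)=7: scale R1 → (0, 1)
  clear (0,1): R0 −= (3)R1 → (1, 0)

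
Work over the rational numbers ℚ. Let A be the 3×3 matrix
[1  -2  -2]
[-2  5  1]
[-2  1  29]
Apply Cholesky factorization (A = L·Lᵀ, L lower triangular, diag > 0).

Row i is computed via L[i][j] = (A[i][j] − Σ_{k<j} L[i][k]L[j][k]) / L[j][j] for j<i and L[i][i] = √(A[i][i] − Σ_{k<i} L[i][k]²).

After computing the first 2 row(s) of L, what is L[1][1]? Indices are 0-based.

L[1][1] = 1

Step 1: L[0][0] = √(1) = 1.
  L[1][0] = (-2) / L[0][0] = -2.
Step 2: L[1][1] = √(1) = 1.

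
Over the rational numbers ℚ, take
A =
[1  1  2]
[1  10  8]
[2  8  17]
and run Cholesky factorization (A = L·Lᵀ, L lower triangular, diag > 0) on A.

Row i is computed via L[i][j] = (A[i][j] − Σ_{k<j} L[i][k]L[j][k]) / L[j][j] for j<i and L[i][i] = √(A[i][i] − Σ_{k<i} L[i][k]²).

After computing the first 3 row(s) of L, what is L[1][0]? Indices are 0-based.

Step 1: L[0][0] = √(1) = 1.
  L[1][0] = (1) / L[0][0] = 1.
Step 2: L[1][1] = √(9) = 3.
  L[2][0] = (2) / L[0][0] = 2.
  L[2][1] = (6) / L[1][1] = 2.
Step 3: L[2][2] = √(9) = 3.

L[1][0] = 1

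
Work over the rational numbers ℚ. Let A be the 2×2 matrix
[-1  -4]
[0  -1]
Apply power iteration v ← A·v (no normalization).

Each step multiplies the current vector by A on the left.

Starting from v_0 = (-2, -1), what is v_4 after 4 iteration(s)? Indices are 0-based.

v_4 = (-18, -1)

v_0 = (-2, -1).
v_1 = A·v_0 = (6, 1).
v_2 = A·v_1 = (-10, -1).
v_3 = A·v_2 = (14, 1).
v_4 = A·v_3 = (-18, -1).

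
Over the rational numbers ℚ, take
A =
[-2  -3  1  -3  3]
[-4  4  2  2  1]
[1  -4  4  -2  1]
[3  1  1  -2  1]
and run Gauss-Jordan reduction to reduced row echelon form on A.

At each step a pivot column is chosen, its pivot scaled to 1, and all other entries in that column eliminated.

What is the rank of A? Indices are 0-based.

step 1: normalize row 0 (÷-2) = (1, 3/2, -1/2, 3/2, -3/2)
  row 1: subtract -4×row0 = (0, 10, 0, 8, -5)
  row 2: subtract 1×row0 = (0, -11/2, 9/2, -7/2, 5/2)
  row 3: subtract 3×row0 = (0, -7/2, 5/2, -13/2, 11/2)
step 2: normalize row 1 (÷10) = (0, 1, 0, 4/5, -1/2)
  row 0: subtract 3/2×row1 = (1, 0, -1/2, 3/10, -3/4)
  row 2: subtract -11/2×row1 = (0, 0, 9/2, 9/10, -1/4)
  row 3: subtract -7/2×row1 = (0, 0, 5/2, -37/10, 15/4)
step 3: normalize row 2 (÷9/2) = (0, 0, 1, 1/5, -1/18)
  row 0: subtract -1/2×row2 = (1, 0, 0, 2/5, -7/9)
  row 3: subtract 5/2×row2 = (0, 0, 0, -21/5, 35/9)
step 4: normalize row 3 (÷-21/5) = (0, 0, 0, 1, -25/27)
  row 0: subtract 2/5×row3 = (1, 0, 0, 0, -11/27)
  row 1: subtract 4/5×row3 = (0, 1, 0, 0, 13/54)
  row 2: subtract 1/5×row3 = (0, 0, 1, 0, 7/54)

rank = 4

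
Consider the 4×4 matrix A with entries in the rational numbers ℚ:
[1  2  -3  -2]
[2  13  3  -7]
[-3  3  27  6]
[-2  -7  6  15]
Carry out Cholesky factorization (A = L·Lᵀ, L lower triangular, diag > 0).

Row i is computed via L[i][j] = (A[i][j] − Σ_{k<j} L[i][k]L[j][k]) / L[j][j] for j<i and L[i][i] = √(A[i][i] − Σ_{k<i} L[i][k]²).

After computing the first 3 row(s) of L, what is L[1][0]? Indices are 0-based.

L[1][0] = 2

Step 1: L[0][0] = √(1) = 1.
  L[1][0] = (2) / L[0][0] = 2.
Step 2: L[1][1] = √(9) = 3.
  L[2][0] = (-3) / L[0][0] = -3.
  L[2][1] = (9) / L[1][1] = 3.
Step 3: L[2][2] = √(9) = 3.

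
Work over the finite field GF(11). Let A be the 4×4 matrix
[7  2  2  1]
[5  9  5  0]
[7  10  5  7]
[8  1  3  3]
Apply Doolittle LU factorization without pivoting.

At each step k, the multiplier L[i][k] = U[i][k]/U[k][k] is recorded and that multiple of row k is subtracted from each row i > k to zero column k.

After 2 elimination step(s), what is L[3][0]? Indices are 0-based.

[col 0] pivot 7
  R1 -= 7*R0 → (0, 6, 2, 4)  (L[1][0] := 7)
  R2 -= 1*R0 → (0, 8, 3, 6)  (L[2][0] := 1)
  R3 -= 9*R0 → (0, 5, 7, 5)  (L[3][0] := 9)
[col 1] pivot 6
  R2 -= 5*R1 → (0, 0, 4, 8)  (L[2][1] := 5)
  R3 -= 10*R1 → (0, 0, 9, 9)  (L[3][1] := 10)

L[3][0] = 9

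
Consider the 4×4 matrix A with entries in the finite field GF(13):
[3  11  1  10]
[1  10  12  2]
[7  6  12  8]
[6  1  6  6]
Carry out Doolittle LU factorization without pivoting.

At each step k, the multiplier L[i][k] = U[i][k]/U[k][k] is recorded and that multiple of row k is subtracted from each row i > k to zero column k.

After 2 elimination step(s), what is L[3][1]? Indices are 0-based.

k=0: U[0][0]=3
  eliminate (1,0): mult=9, new row 1: (0, 2, 3, 3); set L[1][0]=9
  eliminate (2,0): mult=11, new row 2: (0, 2, 1, 2); set L[2][0]=11
  eliminate (3,0): mult=2, new row 3: (0, 5, 4, 12); set L[3][0]=2
k=1: U[1][1]=2
  eliminate (2,1): mult=1, new row 2: (0, 0, 11, 12); set L[2][1]=1
  eliminate (3,1): mult=9, new row 3: (0, 0, 3, 11); set L[3][1]=9

L[3][1] = 9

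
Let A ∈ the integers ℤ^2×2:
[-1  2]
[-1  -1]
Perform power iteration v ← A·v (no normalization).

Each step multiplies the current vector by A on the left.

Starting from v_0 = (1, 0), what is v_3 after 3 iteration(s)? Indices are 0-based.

v_3 = (5, -1)

v_0 = (1, 0).
v_1 = A·v_0 = (-1, -1).
v_2 = A·v_1 = (-1, 2).
v_3 = A·v_2 = (5, -1).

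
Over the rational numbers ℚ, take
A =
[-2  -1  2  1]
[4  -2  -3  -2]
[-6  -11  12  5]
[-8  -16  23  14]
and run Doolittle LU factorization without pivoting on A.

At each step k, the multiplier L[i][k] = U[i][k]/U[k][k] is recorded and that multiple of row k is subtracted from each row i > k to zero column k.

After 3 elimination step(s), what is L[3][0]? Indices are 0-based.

[col 0] pivot -2
  R1 -= -2*R0 → (0, -4, 1, 0)  (L[1][0] := -2)
  R2 -= 3*R0 → (0, -8, 6, 2)  (L[2][0] := 3)
  R3 -= 4*R0 → (0, -12, 15, 10)  (L[3][0] := 4)
[col 1] pivot -4
  R2 -= 2*R1 → (0, 0, 4, 2)  (L[2][1] := 2)
  R3 -= 3*R1 → (0, 0, 12, 10)  (L[3][1] := 3)
[col 2] pivot 4
  R3 -= 3*R2 → (0, 0, 0, 4)  (L[3][2] := 3)

L[3][0] = 4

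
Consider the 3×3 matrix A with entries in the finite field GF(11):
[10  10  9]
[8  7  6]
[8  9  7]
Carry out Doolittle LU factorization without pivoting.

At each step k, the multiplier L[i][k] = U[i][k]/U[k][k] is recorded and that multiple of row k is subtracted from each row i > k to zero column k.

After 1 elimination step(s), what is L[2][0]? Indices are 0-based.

[col 0] pivot 10
  R1 -= 3*R0 → (0, 10, 1)  (L[1][0] := 3)
  R2 -= 3*R0 → (0, 1, 2)  (L[2][0] := 3)

L[2][0] = 3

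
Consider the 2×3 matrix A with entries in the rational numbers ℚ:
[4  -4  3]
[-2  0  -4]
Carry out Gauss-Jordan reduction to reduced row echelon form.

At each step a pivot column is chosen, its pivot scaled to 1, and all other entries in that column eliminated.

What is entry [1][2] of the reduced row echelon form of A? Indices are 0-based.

step 1: normalize row 0 (÷4) = (1, -1, 3/4)
  row 1: subtract -2×row0 = (0, -2, -5/2)
step 2: normalize row 1 (÷-2) = (0, 1, 5/4)
  row 0: subtract -1×row1 = (1, 0, 2)

M[1][2] = 5/4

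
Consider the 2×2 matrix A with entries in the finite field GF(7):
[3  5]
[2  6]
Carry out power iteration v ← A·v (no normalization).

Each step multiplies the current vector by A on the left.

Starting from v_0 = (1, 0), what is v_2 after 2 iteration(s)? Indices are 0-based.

v_0 = (1, 0).
v_1 = A·v_0 = (3, 2).
v_2 = A·v_1 = (5, 4).

v_2 = (5, 4)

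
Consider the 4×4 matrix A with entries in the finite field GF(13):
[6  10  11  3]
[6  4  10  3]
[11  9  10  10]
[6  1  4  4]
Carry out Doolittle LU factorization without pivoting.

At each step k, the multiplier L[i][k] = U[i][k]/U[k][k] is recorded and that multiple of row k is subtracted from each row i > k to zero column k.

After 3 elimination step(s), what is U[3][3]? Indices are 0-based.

U[3][3] = 11

Step 1: pivot at (0,0) is 6.
  row1 ← row1 − (1)·row0  ⇒  L[1][0]=1, U row1=(0, 7, 12, 0)
  row2 ← row2 − (4)·row0  ⇒  L[2][0]=4, U row2=(0, 8, 5, 11)
  row3 ← row3 − (1)·row0  ⇒  L[3][0]=1, U row3=(0, 4, 6, 1)
Step 2: pivot at (1,1) is 7.
  row2 ← row2 − (3)·row1  ⇒  L[2][1]=3, U row2=(0, 0, 8, 11)
  row3 ← row3 − (8)·row1  ⇒  L[3][1]=8, U row3=(0, 0, 1, 1)
Step 3: pivot at (2,2) is 8.
  row3 ← row3 − (5)·row2  ⇒  L[3][2]=5, U row3=(0, 0, 0, 11)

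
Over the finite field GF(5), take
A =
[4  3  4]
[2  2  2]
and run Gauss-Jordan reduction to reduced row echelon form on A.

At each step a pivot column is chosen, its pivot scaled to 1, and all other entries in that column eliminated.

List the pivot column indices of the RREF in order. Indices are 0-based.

step 1: normalize row 0 (÷4) = (1, 2, 1)
  row 1: subtract 2×row0 = (0, 3, 0)
step 2: normalize row 1 (÷3) = (0, 1, 0)
  row 0: subtract 2×row1 = (1, 0, 1)

pivot columns: 0, 1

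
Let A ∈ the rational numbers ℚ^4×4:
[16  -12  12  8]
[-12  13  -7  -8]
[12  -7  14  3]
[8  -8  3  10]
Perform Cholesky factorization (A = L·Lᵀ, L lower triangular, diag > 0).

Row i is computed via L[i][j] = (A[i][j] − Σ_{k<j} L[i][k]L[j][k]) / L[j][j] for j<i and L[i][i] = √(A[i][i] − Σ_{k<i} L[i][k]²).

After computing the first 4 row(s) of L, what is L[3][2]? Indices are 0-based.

Step 1: L[0][0] = √(16) = 4.
  L[1][0] = (-12) / L[0][0] = -3.
Step 2: L[1][1] = √(4) = 2.
  L[2][0] = (12) / L[0][0] = 3.
  L[2][1] = (2) / L[1][1] = 1.
Step 3: L[2][2] = √(4) = 2.
  L[3][0] = (8) / L[0][0] = 2.
  L[3][1] = (-2) / L[1][1] = -1.
  L[3][2] = (-2) / L[2][2] = -1.
Step 4: L[3][3] = √(4) = 2.

L[3][2] = -1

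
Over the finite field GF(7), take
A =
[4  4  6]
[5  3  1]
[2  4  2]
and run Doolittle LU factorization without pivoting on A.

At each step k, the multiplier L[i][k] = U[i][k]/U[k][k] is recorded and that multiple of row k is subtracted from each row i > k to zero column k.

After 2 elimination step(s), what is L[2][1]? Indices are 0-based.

L[2][1] = 6

Step 1: pivot at (0,0) is 4.
  row1 ← row1 − (3)·row0  ⇒  L[1][0]=3, U row1=(0, 5, 4)
  row2 ← row2 − (4)·row0  ⇒  L[2][0]=4, U row2=(0, 2, 6)
Step 2: pivot at (1,1) is 5.
  row2 ← row2 − (6)·row1  ⇒  L[2][1]=6, U row2=(0, 0, 3)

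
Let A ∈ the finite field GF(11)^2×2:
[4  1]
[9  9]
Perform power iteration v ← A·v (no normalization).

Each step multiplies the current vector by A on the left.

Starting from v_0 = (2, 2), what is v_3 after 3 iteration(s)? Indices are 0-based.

v_3 = (3, 10)

v_0 = (2, 2).
v_1 = A·v_0 = (10, 3).
v_2 = A·v_1 = (10, 7).
v_3 = A·v_2 = (3, 10).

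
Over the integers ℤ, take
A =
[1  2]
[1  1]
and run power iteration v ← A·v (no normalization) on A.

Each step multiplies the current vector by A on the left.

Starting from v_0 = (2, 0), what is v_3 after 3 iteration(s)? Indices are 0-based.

v_3 = (14, 10)

v_0 = (2, 0).
v_1 = A·v_0 = (2, 2).
v_2 = A·v_1 = (6, 4).
v_3 = A·v_2 = (14, 10).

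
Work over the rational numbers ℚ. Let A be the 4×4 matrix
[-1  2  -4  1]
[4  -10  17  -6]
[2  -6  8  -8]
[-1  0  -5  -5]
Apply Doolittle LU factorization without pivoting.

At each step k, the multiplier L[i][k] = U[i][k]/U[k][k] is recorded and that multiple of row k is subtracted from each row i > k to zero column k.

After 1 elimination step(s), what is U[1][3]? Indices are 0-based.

[col 0] pivot -1
  R1 -= -4*R0 → (0, -2, 1, -2)  (L[1][0] := -4)
  R2 -= -2*R0 → (0, -2, 0, -6)  (L[2][0] := -2)
  R3 -= 1*R0 → (0, -2, -1, -6)  (L[3][0] := 1)

U[1][3] = -2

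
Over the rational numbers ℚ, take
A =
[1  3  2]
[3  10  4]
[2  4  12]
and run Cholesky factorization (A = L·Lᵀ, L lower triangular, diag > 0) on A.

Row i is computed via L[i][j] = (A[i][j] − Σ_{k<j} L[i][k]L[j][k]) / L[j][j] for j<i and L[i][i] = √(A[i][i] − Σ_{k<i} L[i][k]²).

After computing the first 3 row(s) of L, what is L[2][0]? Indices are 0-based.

L[2][0] = 2

Step 1: L[0][0] = √(1) = 1.
  L[1][0] = (3) / L[0][0] = 3.
Step 2: L[1][1] = √(1) = 1.
  L[2][0] = (2) / L[0][0] = 2.
  L[2][1] = (-2) / L[1][1] = -2.
Step 3: L[2][2] = √(4) = 2.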